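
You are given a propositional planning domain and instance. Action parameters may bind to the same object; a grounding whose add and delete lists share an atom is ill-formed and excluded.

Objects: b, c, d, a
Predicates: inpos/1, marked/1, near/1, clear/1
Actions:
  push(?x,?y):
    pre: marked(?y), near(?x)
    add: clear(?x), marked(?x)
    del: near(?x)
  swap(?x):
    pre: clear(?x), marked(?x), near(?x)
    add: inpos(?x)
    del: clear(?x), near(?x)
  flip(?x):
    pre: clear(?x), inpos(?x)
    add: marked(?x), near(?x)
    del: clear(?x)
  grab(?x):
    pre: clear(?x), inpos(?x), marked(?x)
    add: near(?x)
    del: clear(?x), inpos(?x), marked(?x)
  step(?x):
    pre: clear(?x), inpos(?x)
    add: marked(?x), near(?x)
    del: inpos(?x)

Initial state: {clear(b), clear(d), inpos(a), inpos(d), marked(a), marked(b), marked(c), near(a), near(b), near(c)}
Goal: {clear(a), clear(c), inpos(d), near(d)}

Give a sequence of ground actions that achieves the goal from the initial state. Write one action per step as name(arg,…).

1. push(c,b)  →  {clear(b), clear(c), clear(d), inpos(a), inpos(d), marked(a), marked(b), marked(c), near(a), near(b)}
2. push(a,b)  →  {clear(a), clear(b), clear(c), clear(d), inpos(a), inpos(d), marked(a), marked(b), marked(c), near(b)}
3. flip(d)  →  {clear(a), clear(b), clear(c), inpos(a), inpos(d), marked(a), marked(b), marked(c), marked(d), near(b), near(d)}

push(c,b); push(a,b); flip(d)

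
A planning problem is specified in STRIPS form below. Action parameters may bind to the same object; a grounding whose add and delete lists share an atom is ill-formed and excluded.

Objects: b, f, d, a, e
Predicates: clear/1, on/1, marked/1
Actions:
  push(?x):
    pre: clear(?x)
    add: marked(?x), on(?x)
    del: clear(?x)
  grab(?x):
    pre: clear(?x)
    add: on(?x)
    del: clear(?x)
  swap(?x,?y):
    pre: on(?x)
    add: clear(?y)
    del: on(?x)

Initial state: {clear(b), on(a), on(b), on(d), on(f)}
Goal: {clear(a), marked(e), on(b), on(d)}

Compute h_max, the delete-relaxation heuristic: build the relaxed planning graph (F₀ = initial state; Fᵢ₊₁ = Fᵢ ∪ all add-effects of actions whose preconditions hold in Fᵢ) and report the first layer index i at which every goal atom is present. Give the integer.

F0 = init (5 atoms)
F1 = F0 ∪ {clear(a), clear(d), clear(e), clear(f), marked(b)}  (10 atoms)
F2 = F1 ∪ {marked(a), marked(d), marked(e), marked(f), on(e)}  (15 atoms)
goal ⊆ F2  ⇒  h_max = 2

2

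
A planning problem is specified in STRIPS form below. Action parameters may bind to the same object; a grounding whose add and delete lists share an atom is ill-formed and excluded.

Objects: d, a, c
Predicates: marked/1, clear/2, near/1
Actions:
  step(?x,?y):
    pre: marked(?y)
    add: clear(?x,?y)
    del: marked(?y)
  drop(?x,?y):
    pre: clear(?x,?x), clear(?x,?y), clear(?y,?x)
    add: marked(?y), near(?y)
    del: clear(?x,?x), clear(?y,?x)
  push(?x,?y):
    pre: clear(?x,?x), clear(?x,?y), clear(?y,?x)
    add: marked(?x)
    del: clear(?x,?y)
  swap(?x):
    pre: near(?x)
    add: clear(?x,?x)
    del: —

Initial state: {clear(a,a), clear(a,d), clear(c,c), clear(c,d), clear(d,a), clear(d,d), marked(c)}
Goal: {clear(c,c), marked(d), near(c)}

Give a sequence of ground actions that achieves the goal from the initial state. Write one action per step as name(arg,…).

1. step(d,c)  →  {clear(a,a), clear(a,d), clear(c,c), clear(c,d), clear(d,a), clear(d,c), clear(d,d)}
2. drop(d,c)  →  {clear(a,a), clear(a,d), clear(c,c), clear(d,a), clear(d,c), marked(c), near(c)}
3. drop(a,d)  →  {clear(a,d), clear(c,c), clear(d,c), marked(c), marked(d), near(c), near(d)}

step(d,c); drop(d,c); drop(a,d)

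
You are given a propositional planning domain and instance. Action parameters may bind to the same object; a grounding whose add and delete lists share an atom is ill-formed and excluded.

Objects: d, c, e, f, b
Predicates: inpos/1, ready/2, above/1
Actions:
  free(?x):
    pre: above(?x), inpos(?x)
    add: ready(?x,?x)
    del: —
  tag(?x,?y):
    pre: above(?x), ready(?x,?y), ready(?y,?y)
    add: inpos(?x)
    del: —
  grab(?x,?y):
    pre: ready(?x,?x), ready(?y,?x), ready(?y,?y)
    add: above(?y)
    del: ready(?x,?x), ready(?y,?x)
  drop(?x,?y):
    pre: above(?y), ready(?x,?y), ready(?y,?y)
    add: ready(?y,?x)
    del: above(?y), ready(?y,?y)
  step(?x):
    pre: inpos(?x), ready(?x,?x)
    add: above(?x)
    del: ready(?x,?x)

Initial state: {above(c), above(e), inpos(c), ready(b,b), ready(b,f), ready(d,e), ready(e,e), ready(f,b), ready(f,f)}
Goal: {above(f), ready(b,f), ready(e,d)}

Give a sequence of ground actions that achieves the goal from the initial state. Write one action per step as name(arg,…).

grab(f,f); drop(d,e)

1. grab(f,f)  →  {above(c), above(e), above(f), inpos(c), ready(b,b), ready(b,f), ready(d,e), ready(e,e), ready(f,b)}
2. drop(d,e)  →  {above(c), above(f), inpos(c), ready(b,b), ready(b,f), ready(d,e), ready(e,d), ready(f,b)}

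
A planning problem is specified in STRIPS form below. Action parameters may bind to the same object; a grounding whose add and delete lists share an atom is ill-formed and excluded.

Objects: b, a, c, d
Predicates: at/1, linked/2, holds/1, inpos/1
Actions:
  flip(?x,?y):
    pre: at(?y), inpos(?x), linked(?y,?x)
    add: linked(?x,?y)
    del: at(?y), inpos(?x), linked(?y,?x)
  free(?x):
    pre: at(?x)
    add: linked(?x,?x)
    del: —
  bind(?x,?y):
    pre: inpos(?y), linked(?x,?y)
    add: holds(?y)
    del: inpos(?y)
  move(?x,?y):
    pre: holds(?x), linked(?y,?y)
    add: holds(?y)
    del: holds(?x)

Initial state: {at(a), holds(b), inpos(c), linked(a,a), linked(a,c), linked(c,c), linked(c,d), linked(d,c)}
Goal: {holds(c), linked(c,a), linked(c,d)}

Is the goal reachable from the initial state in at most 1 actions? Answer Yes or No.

No

1. flip(c,a)  →  {holds(b), linked(a,a), linked(c,a), linked(c,c), linked(c,d), linked(d,c)}
2. move(b,c)  →  {holds(c), linked(a,a), linked(c,a), linked(c,c), linked(c,d), linked(d,c)}
optimal plan length = 2; 2 > 1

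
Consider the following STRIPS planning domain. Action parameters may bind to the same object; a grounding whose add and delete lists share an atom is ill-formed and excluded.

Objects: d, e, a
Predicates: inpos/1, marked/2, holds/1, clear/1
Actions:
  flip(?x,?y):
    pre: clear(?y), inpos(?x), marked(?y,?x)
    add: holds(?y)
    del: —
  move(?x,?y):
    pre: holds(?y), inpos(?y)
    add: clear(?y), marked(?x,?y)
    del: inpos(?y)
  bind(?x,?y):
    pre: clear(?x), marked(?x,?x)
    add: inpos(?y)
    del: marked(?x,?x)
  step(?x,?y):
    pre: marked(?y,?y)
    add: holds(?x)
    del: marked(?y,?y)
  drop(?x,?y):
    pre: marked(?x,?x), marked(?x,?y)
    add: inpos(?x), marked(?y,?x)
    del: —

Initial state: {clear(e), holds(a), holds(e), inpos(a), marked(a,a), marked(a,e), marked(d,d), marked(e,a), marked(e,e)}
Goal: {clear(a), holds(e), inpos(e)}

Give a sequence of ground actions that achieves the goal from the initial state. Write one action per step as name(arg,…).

move(d,a); bind(e,e)

1. move(d,a)  →  {clear(a), clear(e), holds(a), holds(e), marked(a,a), marked(a,e), marked(d,a), marked(d,d), marked(e,a), marked(e,e)}
2. bind(e,e)  →  {clear(a), clear(e), holds(a), holds(e), inpos(e), marked(a,a), marked(a,e), marked(d,a), marked(d,d), marked(e,a)}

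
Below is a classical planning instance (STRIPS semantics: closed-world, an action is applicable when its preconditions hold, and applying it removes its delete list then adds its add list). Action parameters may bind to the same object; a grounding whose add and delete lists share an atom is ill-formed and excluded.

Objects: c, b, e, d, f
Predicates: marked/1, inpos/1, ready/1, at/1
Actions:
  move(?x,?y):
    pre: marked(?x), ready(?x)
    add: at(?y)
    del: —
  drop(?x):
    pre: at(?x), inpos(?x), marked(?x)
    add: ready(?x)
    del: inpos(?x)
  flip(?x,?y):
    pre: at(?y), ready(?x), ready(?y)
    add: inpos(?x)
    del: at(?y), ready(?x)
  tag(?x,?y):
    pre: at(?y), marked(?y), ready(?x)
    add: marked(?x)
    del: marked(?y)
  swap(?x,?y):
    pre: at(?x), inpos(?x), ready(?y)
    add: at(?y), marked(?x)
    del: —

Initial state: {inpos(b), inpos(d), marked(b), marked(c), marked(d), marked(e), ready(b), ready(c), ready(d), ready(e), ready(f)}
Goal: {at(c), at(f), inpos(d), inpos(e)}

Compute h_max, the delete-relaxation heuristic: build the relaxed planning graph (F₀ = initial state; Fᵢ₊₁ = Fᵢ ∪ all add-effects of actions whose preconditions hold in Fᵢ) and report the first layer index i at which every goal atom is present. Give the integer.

F0 = init (11 atoms)
F1 = F0 ∪ {at(b), at(c), at(d), at(e), at(f)}  (16 atoms)
F2 = F1 ∪ {inpos(c), inpos(e), inpos(f), marked(f)}  (20 atoms)
goal ⊆ F2  ⇒  h_max = 2

2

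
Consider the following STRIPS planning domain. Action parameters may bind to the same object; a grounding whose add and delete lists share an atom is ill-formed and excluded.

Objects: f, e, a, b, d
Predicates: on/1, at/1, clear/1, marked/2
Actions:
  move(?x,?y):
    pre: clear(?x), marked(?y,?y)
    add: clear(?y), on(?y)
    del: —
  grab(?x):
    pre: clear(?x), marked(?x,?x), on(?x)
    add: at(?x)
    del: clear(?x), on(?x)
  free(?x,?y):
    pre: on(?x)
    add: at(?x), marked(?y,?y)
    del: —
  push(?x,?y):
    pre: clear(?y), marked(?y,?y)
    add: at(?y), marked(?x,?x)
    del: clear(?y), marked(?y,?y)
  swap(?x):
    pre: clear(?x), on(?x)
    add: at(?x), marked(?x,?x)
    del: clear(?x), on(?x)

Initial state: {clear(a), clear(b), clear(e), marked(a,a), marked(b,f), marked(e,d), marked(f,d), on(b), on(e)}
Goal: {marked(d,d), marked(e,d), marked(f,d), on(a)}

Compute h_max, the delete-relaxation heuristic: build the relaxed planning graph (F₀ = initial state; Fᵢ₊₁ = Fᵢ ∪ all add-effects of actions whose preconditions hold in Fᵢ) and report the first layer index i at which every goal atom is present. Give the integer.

1

F0 = init (9 atoms)
F1 = F0 ∪ {at(a), at(b), at(e), marked(b,b), marked(d,d), marked(e,e), marked(f,f), on(a)}  (17 atoms)
goal ⊆ F1  ⇒  h_max = 1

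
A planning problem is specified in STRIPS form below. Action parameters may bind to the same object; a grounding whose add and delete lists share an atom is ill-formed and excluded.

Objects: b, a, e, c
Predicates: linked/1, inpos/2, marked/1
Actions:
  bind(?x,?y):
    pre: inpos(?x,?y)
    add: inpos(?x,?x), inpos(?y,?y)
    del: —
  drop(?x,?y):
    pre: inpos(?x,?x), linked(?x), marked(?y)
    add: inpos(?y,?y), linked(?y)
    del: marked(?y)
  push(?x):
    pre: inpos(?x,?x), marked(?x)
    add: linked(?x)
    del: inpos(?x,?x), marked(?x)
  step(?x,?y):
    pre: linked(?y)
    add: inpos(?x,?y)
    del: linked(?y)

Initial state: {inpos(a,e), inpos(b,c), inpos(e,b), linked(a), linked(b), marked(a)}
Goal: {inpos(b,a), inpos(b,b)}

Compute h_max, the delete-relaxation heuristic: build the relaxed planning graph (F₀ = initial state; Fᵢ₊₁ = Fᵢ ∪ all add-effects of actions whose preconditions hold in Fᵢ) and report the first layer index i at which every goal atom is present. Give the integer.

F0 = init (6 atoms)
F1 = F0 ∪ {inpos(a,a), inpos(a,b), inpos(b,a), inpos(b,b), inpos(c,a), inpos(c,b), inpos(c,c), inpos(e,a), inpos(e,e)}  (15 atoms)
goal ⊆ F1  ⇒  h_max = 1

1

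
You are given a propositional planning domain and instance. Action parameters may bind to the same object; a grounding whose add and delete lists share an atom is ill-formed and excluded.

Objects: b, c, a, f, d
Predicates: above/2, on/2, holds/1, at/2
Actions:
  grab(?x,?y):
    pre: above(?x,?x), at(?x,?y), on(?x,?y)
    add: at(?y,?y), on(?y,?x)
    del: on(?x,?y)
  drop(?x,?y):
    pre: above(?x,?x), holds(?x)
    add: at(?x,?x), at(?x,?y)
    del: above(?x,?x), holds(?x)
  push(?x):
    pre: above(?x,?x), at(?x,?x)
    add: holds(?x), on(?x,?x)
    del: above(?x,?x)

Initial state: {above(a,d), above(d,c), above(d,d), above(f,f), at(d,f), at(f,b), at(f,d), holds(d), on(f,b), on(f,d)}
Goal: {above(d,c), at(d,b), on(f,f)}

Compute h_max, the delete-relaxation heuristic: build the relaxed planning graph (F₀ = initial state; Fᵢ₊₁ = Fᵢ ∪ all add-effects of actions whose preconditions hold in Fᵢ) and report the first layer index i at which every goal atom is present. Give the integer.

3

F0 = init (10 atoms)
F1 = F0 ∪ {at(b,b), at(d,a), at(d,b), at(d,c), at(d,d), on(b,f), on(d,f)}  (17 atoms)
F2 = F1 ∪ {at(f,f), on(d,d)}  (19 atoms)
F3 = F2 ∪ {holds(f), on(f,f)}  (21 atoms)
goal ⊆ F3  ⇒  h_max = 3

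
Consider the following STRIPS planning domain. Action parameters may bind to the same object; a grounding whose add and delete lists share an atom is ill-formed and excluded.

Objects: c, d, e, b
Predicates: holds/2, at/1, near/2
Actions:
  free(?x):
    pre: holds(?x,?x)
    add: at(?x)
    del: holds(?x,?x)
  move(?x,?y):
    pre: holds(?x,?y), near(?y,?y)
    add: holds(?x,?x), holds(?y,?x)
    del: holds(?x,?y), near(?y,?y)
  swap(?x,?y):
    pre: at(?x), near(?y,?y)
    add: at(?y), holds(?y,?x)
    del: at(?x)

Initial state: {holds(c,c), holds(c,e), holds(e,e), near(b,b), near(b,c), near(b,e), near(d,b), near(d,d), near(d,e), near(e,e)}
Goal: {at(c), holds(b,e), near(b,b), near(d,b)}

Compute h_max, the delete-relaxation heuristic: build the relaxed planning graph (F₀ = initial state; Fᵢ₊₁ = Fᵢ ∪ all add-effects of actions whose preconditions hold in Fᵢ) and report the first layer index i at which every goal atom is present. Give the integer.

2

F0 = init (10 atoms)
F1 = F0 ∪ {at(c), at(e), holds(e,c)}  (13 atoms)
F2 = F1 ∪ {at(b), at(d), holds(b,c), holds(b,e), holds(d,c), holds(d,e)}  (19 atoms)
goal ⊆ F2  ⇒  h_max = 2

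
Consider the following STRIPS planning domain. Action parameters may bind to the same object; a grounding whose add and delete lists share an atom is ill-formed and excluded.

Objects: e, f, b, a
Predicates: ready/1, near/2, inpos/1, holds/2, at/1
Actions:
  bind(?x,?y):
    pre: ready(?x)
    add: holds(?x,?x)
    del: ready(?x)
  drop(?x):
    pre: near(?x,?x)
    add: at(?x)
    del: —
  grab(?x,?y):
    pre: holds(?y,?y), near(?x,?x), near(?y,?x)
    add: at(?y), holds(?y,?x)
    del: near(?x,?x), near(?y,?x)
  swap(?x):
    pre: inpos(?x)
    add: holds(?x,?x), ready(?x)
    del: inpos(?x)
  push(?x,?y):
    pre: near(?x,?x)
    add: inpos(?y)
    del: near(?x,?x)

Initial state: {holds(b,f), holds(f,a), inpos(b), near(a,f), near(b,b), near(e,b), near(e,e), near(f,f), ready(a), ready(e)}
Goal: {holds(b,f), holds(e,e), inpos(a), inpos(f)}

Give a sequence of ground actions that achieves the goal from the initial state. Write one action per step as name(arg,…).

bind(e,e); push(e,f); push(f,a)

1. bind(e,e)  →  {holds(b,f), holds(e,e), holds(f,a), inpos(b), near(a,f), near(b,b), near(e,b), near(e,e), near(f,f), ready(a)}
2. push(e,f)  →  {holds(b,f), holds(e,e), holds(f,a), inpos(b), inpos(f), near(a,f), near(b,b), near(e,b), near(f,f), ready(a)}
3. push(f,a)  →  {holds(b,f), holds(e,e), holds(f,a), inpos(a), inpos(b), inpos(f), near(a,f), near(b,b), near(e,b), ready(a)}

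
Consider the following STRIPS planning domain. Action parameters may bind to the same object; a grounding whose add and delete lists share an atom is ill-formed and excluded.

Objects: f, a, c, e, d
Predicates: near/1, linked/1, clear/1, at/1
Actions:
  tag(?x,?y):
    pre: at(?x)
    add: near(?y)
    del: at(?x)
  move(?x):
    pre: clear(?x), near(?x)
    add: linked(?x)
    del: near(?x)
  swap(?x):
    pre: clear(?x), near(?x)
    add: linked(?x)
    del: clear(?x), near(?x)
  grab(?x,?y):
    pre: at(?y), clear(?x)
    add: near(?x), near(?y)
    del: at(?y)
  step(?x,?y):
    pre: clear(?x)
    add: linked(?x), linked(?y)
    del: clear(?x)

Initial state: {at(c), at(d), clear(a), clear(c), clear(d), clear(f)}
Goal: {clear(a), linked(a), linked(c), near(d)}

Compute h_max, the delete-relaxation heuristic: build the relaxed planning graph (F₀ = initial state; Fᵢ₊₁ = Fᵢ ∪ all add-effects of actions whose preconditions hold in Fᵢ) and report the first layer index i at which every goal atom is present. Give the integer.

F0 = init (6 atoms)
F1 = F0 ∪ {linked(a), linked(c), linked(d), linked(e), linked(f), near(a), near(c), near(d), near(e), near(f)}  (16 atoms)
goal ⊆ F1  ⇒  h_max = 1

1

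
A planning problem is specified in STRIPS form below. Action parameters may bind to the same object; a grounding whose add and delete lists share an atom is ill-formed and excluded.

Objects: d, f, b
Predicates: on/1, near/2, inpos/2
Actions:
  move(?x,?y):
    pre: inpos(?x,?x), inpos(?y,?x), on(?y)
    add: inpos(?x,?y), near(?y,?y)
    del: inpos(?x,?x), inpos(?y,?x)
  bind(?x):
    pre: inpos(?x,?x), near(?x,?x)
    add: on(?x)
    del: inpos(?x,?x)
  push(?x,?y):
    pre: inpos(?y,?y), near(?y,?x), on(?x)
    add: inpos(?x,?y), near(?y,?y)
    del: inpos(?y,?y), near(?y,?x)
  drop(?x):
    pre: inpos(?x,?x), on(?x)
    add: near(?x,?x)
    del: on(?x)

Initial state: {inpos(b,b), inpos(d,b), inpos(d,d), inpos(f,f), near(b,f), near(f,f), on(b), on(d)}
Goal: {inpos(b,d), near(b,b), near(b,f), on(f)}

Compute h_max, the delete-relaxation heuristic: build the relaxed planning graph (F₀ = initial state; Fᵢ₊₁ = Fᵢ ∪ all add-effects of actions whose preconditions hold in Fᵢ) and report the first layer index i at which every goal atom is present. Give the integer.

1

F0 = init (8 atoms)
F1 = F0 ∪ {inpos(b,d), near(b,b), near(d,d), on(f)}  (12 atoms)
goal ⊆ F1  ⇒  h_max = 1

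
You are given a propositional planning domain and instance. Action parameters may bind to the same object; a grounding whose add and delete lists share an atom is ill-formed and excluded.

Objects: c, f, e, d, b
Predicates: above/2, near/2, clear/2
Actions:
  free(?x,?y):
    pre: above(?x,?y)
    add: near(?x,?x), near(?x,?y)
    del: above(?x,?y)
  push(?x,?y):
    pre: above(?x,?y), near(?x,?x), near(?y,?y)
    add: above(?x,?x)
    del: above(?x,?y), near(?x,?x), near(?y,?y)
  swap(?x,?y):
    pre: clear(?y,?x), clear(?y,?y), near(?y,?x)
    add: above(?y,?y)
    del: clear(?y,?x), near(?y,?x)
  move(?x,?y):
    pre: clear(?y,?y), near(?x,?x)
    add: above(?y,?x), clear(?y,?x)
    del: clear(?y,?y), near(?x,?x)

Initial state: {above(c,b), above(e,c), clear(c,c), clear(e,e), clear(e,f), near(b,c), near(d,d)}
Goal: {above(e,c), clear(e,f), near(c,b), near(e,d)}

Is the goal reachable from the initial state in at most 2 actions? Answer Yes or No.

1. free(c,b)  →  {above(e,c), clear(c,c), clear(e,e), clear(e,f), near(b,c), near(c,b), near(c,c), near(d,d)}
2. move(d,e)  →  {above(e,c), above(e,d), clear(c,c), clear(e,d), clear(e,f), near(b,c), near(c,b), near(c,c)}
3. free(e,d)  →  {above(e,c), clear(c,c), clear(e,d), clear(e,f), near(b,c), near(c,b), near(c,c), near(e,d), near(e,e)}
optimal plan length = 3; 3 > 2

No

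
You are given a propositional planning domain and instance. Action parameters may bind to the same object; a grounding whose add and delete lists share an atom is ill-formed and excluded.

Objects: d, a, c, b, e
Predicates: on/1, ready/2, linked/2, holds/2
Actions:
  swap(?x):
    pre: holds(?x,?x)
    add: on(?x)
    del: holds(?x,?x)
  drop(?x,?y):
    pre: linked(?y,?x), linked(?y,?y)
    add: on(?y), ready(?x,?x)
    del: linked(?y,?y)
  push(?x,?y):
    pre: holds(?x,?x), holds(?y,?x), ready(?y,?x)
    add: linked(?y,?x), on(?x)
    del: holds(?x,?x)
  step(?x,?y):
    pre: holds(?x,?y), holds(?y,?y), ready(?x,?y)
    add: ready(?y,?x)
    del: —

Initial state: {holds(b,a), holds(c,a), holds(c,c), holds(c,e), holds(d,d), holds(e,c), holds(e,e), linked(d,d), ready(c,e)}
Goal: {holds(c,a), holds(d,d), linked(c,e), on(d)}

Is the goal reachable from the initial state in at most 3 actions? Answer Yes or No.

1. drop(d,d)  →  {holds(b,a), holds(c,a), holds(c,c), holds(c,e), holds(d,d), holds(e,c), holds(e,e), on(d), ready(c,e), ready(d,d)}
2. push(e,c)  →  {holds(b,a), holds(c,a), holds(c,c), holds(c,e), holds(d,d), holds(e,c), linked(c,e), on(d), on(e), ready(c,e), ready(d,d)}
optimal plan length = 2; 2 ≤ 3

Yes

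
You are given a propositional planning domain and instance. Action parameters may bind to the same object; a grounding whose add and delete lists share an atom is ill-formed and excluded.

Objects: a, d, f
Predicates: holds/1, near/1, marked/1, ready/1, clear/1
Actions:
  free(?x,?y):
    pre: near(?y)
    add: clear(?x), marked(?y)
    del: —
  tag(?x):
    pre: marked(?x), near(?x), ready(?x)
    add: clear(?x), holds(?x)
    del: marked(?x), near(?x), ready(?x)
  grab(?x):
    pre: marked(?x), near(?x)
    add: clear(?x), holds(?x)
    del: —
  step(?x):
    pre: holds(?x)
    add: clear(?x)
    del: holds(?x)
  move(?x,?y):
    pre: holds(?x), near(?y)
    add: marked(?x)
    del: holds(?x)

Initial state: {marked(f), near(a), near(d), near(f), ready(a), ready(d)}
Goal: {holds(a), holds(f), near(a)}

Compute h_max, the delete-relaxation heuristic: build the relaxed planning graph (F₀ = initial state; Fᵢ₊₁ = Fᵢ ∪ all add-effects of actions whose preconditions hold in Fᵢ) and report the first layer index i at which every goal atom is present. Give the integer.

2

F0 = init (6 atoms)
F1 = F0 ∪ {clear(a), clear(d), clear(f), holds(f), marked(a), marked(d)}  (12 atoms)
F2 = F1 ∪ {holds(a), holds(d)}  (14 atoms)
goal ⊆ F2  ⇒  h_max = 2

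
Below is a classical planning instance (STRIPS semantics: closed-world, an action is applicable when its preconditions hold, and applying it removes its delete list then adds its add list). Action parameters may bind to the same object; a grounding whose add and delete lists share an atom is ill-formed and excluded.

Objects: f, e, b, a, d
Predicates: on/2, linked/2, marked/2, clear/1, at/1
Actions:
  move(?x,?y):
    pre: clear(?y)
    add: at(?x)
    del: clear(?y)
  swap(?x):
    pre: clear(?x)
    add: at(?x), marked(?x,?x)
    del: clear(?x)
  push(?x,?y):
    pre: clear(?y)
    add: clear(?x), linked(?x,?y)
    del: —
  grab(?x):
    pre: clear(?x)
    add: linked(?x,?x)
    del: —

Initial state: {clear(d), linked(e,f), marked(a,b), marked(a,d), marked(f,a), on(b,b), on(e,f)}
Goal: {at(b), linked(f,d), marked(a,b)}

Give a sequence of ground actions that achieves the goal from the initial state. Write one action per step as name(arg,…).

1. push(f,d)  →  {clear(d), clear(f), linked(e,f), linked(f,d), marked(a,b), marked(a,d), marked(f,a), on(b,b), on(e,f)}
2. move(b,f)  →  {at(b), clear(d), linked(e,f), linked(f,d), marked(a,b), marked(a,d), marked(f,a), on(b,b), on(e,f)}

push(f,d); move(b,f)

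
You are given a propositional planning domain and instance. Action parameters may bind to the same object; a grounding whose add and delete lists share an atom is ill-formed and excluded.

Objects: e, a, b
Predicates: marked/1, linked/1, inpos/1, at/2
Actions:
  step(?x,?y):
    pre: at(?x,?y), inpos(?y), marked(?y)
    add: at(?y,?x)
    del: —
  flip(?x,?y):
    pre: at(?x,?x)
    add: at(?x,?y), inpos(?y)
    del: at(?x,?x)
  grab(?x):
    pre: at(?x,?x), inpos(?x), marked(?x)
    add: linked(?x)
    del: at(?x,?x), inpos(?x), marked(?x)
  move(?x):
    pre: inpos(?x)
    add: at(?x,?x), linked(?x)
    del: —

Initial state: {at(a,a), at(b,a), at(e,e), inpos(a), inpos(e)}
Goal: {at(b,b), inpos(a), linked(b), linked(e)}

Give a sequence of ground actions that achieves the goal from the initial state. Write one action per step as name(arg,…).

flip(e,b); move(e); move(b)

1. flip(e,b)  →  {at(a,a), at(b,a), at(e,b), inpos(a), inpos(b), inpos(e)}
2. move(e)  →  {at(a,a), at(b,a), at(e,b), at(e,e), inpos(a), inpos(b), inpos(e), linked(e)}
3. move(b)  →  {at(a,a), at(b,a), at(b,b), at(e,b), at(e,e), inpos(a), inpos(b), inpos(e), linked(b), linked(e)}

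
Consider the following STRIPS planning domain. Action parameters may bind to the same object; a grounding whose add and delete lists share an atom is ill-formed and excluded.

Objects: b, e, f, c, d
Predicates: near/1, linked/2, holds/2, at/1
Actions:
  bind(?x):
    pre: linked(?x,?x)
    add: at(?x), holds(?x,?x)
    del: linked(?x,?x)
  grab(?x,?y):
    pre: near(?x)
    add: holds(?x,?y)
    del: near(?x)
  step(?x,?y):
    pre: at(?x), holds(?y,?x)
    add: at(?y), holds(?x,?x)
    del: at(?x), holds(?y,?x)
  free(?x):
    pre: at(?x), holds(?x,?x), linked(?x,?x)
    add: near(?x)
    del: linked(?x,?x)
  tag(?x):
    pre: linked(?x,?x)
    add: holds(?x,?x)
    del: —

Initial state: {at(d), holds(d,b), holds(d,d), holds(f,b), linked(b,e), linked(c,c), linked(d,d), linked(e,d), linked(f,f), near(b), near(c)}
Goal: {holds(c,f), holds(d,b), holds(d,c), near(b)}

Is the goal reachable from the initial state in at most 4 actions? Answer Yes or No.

1. grab(c,f)  →  {at(d), holds(c,f), holds(d,b), holds(d,d), holds(f,b), linked(b,e), linked(c,c), linked(d,d), linked(e,d), linked(f,f), near(b)}
2. free(d)  →  {at(d), holds(c,f), holds(d,b), holds(d,d), holds(f,b), linked(b,e), linked(c,c), linked(e,d), linked(f,f), near(b), near(d)}
3. grab(d,c)  →  {at(d), holds(c,f), holds(d,b), holds(d,c), holds(d,d), holds(f,b), linked(b,e), linked(c,c), linked(e,d), linked(f,f), near(b)}
optimal plan length = 3; 3 ≤ 4

Yes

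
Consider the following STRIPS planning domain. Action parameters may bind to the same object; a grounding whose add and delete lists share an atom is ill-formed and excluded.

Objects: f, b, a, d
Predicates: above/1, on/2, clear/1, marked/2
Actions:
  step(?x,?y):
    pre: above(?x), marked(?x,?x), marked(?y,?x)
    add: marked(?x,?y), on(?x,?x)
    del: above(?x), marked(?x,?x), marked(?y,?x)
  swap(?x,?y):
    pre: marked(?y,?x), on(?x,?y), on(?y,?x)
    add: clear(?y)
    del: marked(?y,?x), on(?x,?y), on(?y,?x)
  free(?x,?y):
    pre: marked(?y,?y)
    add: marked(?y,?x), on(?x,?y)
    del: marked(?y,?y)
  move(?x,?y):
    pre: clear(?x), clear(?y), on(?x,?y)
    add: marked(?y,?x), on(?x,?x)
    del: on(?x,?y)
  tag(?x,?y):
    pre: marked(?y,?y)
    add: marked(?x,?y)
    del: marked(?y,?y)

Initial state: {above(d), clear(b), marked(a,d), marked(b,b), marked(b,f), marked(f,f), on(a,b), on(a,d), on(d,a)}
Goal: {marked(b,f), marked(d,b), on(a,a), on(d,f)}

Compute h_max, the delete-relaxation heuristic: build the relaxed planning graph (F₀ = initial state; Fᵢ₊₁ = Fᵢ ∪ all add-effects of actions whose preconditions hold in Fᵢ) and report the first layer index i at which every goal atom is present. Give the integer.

F0 = init (9 atoms)
F1 = F0 ∪ {clear(a), marked(a,b), marked(a,f), marked(b,a), marked(b,d), marked(d,b), marked(d,f), marked(f,a), marked(f,b), marked(f,d), on(a,f), on(b,f), on(d,b), on(d,f), on(f,b)}  (24 atoms)
F2 = F1 ∪ {clear(f), on(a,a)}  (26 atoms)
goal ⊆ F2  ⇒  h_max = 2

2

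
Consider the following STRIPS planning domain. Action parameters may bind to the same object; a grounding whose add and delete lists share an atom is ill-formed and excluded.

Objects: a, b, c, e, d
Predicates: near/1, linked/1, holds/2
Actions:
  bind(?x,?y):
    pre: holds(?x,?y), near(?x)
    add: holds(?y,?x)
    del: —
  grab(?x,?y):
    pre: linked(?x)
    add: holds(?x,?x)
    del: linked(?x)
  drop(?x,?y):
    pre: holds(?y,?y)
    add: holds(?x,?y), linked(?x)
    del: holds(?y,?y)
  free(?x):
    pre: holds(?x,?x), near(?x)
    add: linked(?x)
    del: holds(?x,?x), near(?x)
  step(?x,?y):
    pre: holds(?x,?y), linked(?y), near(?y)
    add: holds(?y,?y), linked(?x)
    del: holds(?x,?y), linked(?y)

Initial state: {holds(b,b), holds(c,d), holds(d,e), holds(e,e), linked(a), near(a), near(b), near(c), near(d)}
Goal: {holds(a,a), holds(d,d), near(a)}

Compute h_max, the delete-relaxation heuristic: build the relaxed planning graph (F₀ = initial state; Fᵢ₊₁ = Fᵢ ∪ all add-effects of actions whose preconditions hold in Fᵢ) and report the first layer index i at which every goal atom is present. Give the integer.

F0 = init (9 atoms)
F1 = F0 ∪ {holds(a,a), holds(a,b), holds(a,e), holds(b,e), holds(c,b), holds(c,e), holds(d,b), holds(d,c), holds(e,b), holds(e,d), linked(b), linked(c), linked(d), linked(e)}  (23 atoms)
F2 = F1 ∪ {holds(b,a), holds(b,c), holds(b,d), holds(c,a), holds(c,c), holds(d,a), holds(d,d), holds(e,a), holds(e,c)}  (32 atoms)
goal ⊆ F2  ⇒  h_max = 2

2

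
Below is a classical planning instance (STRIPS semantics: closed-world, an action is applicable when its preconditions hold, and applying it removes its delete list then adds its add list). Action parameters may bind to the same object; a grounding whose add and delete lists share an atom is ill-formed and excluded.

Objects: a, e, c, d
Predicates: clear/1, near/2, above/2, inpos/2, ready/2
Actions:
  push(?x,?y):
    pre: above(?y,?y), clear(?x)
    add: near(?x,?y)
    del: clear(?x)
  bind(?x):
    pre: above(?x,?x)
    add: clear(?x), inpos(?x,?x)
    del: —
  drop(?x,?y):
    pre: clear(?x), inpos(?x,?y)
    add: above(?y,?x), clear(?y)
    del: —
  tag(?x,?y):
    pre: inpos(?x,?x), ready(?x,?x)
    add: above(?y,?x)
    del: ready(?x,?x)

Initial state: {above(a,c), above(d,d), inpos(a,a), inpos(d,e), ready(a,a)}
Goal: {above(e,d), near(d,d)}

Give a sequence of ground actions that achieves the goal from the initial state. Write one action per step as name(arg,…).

bind(d); drop(d,e); push(d,d)

1. bind(d)  →  {above(a,c), above(d,d), clear(d), inpos(a,a), inpos(d,d), inpos(d,e), ready(a,a)}
2. drop(d,e)  →  {above(a,c), above(d,d), above(e,d), clear(d), clear(e), inpos(a,a), inpos(d,d), inpos(d,e), ready(a,a)}
3. push(d,d)  →  {above(a,c), above(d,d), above(e,d), clear(e), inpos(a,a), inpos(d,d), inpos(d,e), near(d,d), ready(a,a)}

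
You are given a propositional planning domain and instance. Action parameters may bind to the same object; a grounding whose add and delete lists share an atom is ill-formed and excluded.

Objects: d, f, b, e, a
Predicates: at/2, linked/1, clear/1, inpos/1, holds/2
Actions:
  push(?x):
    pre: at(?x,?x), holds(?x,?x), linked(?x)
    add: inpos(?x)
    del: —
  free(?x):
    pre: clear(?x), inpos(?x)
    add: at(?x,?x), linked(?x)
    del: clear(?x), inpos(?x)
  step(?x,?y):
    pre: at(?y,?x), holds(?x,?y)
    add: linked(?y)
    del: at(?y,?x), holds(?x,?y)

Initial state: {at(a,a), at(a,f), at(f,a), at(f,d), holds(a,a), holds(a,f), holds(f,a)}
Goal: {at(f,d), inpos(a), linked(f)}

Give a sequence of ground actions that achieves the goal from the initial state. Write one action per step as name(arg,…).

1. step(f,a)  →  {at(a,a), at(f,a), at(f,d), holds(a,a), holds(a,f), linked(a)}
2. push(a)  →  {at(a,a), at(f,a), at(f,d), holds(a,a), holds(a,f), inpos(a), linked(a)}
3. step(a,f)  →  {at(a,a), at(f,d), holds(a,a), inpos(a), linked(a), linked(f)}

step(f,a); push(a); step(a,f)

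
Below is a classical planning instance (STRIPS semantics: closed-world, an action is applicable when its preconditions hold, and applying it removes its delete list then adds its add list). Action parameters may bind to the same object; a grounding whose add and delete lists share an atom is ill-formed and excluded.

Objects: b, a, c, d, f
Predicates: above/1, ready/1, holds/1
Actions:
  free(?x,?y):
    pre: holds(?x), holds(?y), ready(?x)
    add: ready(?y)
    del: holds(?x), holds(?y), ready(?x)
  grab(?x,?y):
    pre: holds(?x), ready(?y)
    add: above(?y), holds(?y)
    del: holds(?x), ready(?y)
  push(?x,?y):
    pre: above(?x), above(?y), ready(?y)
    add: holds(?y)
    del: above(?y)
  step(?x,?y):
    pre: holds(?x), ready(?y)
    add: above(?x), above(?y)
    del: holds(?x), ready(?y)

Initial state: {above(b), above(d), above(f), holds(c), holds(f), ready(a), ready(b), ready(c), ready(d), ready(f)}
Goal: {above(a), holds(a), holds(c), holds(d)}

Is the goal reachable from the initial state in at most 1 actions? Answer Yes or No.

No

1. grab(f,a)  →  {above(a), above(b), above(d), above(f), holds(a), holds(c), ready(b), ready(c), ready(d), ready(f)}
2. push(b,d)  →  {above(a), above(b), above(f), holds(a), holds(c), holds(d), ready(b), ready(c), ready(d), ready(f)}
optimal plan length = 2; 2 > 1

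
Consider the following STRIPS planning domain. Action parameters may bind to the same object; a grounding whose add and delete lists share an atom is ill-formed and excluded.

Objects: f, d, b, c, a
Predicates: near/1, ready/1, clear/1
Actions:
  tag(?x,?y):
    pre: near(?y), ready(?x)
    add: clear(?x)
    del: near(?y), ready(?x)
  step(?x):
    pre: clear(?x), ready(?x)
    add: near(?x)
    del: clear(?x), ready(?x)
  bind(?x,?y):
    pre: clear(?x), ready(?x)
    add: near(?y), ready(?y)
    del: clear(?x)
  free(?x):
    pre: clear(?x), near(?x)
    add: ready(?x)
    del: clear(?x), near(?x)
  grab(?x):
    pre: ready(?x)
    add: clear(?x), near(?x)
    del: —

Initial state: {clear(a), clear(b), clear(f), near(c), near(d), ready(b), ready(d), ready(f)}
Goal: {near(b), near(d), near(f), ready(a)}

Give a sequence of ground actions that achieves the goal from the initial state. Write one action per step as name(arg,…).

step(f); bind(b,a); bind(a,b)

1. step(f)  →  {clear(a), clear(b), near(c), near(d), near(f), ready(b), ready(d)}
2. bind(b,a)  →  {clear(a), near(a), near(c), near(d), near(f), ready(a), ready(b), ready(d)}
3. bind(a,b)  →  {near(a), near(b), near(c), near(d), near(f), ready(a), ready(b), ready(d)}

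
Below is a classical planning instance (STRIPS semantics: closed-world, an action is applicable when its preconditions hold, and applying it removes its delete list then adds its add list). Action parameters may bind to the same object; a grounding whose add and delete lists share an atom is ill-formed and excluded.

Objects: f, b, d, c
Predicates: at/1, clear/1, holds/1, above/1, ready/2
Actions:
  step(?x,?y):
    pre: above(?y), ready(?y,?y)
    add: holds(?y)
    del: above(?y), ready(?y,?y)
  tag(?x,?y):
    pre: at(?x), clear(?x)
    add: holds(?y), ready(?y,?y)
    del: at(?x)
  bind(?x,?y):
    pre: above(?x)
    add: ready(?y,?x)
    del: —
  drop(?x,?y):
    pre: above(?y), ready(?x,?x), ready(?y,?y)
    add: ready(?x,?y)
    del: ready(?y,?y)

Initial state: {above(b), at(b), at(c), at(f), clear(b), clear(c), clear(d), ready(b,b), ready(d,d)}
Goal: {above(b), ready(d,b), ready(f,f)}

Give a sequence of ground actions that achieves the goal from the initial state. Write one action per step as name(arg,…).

1. tag(b,f)  →  {above(b), at(c), at(f), clear(b), clear(c), clear(d), holds(f), ready(b,b), ready(d,d), ready(f,f)}
2. bind(b,d)  →  {above(b), at(c), at(f), clear(b), clear(c), clear(d), holds(f), ready(b,b), ready(d,b), ready(d,d), ready(f,f)}

tag(b,f); bind(b,d)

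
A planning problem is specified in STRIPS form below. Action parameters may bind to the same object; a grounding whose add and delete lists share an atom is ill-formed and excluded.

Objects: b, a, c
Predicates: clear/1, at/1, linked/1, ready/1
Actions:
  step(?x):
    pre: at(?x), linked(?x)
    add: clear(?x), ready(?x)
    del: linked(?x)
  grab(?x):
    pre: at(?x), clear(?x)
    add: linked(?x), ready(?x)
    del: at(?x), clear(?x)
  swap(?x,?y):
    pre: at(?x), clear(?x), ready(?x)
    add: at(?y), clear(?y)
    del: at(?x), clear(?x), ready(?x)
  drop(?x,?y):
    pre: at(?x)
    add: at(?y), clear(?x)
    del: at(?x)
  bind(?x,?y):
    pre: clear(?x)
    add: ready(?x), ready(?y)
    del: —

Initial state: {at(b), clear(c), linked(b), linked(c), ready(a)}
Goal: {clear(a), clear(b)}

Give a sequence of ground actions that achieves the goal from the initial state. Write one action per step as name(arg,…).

drop(b,a); drop(a,b)

1. drop(b,a)  →  {at(a), clear(b), clear(c), linked(b), linked(c), ready(a)}
2. drop(a,b)  →  {at(b), clear(a), clear(b), clear(c), linked(b), linked(c), ready(a)}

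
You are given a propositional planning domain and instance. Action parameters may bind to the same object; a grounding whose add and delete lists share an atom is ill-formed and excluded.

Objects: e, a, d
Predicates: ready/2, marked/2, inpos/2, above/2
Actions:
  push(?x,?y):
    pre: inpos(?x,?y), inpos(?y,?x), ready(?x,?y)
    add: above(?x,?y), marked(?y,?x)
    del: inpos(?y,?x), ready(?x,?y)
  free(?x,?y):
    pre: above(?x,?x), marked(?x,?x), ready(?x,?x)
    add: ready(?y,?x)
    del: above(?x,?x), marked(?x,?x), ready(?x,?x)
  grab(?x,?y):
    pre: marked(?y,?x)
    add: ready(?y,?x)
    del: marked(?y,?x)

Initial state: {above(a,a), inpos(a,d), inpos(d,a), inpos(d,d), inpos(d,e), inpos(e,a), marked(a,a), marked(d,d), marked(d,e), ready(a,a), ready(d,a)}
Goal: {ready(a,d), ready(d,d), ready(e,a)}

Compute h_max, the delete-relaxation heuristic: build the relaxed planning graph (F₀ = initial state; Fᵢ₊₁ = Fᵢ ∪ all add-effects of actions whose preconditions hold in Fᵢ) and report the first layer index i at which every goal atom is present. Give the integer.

2

F0 = init (11 atoms)
F1 = F0 ∪ {above(d,a), marked(a,d), ready(d,d), ready(d,e), ready(e,a)}  (16 atoms)
F2 = F1 ∪ {above(d,d), ready(a,d)}  (18 atoms)
goal ⊆ F2  ⇒  h_max = 2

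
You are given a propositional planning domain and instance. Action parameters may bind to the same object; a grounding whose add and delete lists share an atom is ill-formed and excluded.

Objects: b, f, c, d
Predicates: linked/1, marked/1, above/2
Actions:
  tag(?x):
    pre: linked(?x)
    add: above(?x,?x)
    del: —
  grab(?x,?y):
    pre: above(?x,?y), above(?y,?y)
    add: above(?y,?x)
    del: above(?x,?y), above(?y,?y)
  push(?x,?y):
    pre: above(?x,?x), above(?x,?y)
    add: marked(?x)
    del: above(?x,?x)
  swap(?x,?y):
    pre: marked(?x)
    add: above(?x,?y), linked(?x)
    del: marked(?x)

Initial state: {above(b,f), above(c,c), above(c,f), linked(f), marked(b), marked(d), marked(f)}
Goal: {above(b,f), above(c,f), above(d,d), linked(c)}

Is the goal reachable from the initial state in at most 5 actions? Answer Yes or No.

Yes

1. push(c,f)  →  {above(b,f), above(c,f), linked(f), marked(b), marked(c), marked(d), marked(f)}
2. swap(c,b)  →  {above(b,f), above(c,b), above(c,f), linked(c), linked(f), marked(b), marked(d), marked(f)}
3. swap(d,d)  →  {above(b,f), above(c,b), above(c,f), above(d,d), linked(c), linked(d), linked(f), marked(b), marked(f)}
optimal plan length = 3; 3 ≤ 5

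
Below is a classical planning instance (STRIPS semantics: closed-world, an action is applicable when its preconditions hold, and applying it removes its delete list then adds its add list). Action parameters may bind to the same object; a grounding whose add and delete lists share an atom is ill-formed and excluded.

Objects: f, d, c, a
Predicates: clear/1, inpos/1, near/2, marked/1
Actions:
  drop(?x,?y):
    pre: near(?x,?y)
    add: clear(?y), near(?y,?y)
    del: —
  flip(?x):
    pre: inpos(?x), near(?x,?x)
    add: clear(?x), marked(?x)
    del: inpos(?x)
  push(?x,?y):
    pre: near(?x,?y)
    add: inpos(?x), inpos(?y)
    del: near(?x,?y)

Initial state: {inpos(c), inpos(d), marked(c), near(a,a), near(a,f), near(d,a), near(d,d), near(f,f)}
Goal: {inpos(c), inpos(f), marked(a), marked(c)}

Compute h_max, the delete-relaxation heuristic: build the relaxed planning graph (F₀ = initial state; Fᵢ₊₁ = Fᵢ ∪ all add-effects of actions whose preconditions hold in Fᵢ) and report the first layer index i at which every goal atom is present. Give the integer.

2

F0 = init (8 atoms)
F1 = F0 ∪ {clear(a), clear(d), clear(f), inpos(a), inpos(f), marked(d)}  (14 atoms)
F2 = F1 ∪ {marked(a), marked(f)}  (16 atoms)
goal ⊆ F2  ⇒  h_max = 2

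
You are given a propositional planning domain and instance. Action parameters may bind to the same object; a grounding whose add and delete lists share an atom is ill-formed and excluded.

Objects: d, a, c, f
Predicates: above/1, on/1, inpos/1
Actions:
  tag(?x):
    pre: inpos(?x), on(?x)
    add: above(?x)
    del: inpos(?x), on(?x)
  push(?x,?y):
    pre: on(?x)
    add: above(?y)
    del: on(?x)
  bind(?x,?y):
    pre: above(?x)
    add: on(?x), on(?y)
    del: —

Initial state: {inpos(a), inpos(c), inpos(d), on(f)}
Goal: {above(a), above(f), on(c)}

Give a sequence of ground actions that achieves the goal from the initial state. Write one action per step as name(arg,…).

push(f,a); bind(a,c); push(a,f)

1. push(f,a)  →  {above(a), inpos(a), inpos(c), inpos(d)}
2. bind(a,c)  →  {above(a), inpos(a), inpos(c), inpos(d), on(a), on(c)}
3. push(a,f)  →  {above(a), above(f), inpos(a), inpos(c), inpos(d), on(c)}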